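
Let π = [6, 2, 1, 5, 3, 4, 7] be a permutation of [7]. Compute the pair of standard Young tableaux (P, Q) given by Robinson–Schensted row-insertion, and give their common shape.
P = [1, 3, 4, 7] / [2, 5] / [6];  Q = [1, 4, 6, 7] / [2, 5] / [3];  common shape = (4, 2, 1)

Row-insert the values π_1, π_2, … into P one at a time, bumping the leftmost entry strictly greater than the inserted value down to the next row. The recording tableau Q records, in position (i, j), the step at which that cell was added to P.
  Insert 6 (step 1): P = [6];  Q = [1]
  Insert 2 (step 2): P = [2] / [6];  Q = [1] / [2]
  Insert 1 (step 3): P = [1] / [2] / [6];  Q = [1] / [2] / [3]
  Insert 5 (step 4): P = [1, 5] / [2] / [6];  Q = [1, 4] / [2] / [3]
  Insert 3 (step 5): P = [1, 3] / [2, 5] / [6];  Q = [1, 4] / [2, 5] / [3]
  Insert 4 (step 6): P = [1, 3, 4] / [2, 5] / [6];  Q = [1, 4, 6] / [2, 5] / [3]
  Insert 7 (step 7): P = [1, 3, 4, 7] / [2, 5] / [6];  Q = [1, 4, 6, 7] / [2, 5] / [3]
Final shape: (4, 2, 1).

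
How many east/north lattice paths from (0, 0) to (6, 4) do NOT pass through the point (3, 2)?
Number of paths = 110

Total paths from (0, 0) to (6, 4): C(10, 6) = 210. Paths through (3, 2): (paths (0, 0) → (3, 2)) × (paths (3, 2) → (6, 4)) = C(5, 3) · C(5, 3) = 10 · 10 = 100. Avoidance count = 210 − 100 = 110.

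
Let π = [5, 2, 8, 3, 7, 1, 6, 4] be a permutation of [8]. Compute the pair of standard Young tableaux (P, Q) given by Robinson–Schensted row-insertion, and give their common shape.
P = [1, 3, 4] / [2, 6] / [5, 7] / [8];  Q = [1, 3, 5] / [2, 4] / [6, 7] / [8];  common shape = (3, 2, 2, 1)

Row-insert the values π_1, π_2, … into P one at a time, bumping the leftmost entry strictly greater than the inserted value down to the next row. The recording tableau Q records, in position (i, j), the step at which that cell was added to P.
  Insert 5 (step 1): P = [5];  Q = [1]
  Insert 2 (step 2): P = [2] / [5];  Q = [1] / [2]
  Insert 8 (step 3): P = [2, 8] / [5];  Q = [1, 3] / [2]
  Insert 3 (step 4): P = [2, 3] / [5, 8];  Q = [1, 3] / [2, 4]
  Insert 7 (step 5): P = [2, 3, 7] / [5, 8];  Q = [1, 3, 5] / [2, 4]
  Insert 1 (step 6): P = [1, 3, 7] / [2, 8] / [5];  Q = [1, 3, 5] / [2, 4] / [6]
  Insert 6 (step 7): P = [1, 3, 6] / [2, 7] / [5, 8];  Q = [1, 3, 5] / [2, 4] / [6, 7]
  Insert 4 (step 8): P = [1, 3, 4] / [2, 6] / [5, 7] / [8];  Q = [1, 3, 5] / [2, 4] / [6, 7] / [8]
Final shape: (3, 2, 2, 1).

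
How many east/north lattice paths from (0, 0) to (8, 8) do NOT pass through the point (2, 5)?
Number of paths = 11106

Total paths from (0, 0) to (8, 8): C(16, 8) = 12870. Paths through (2, 5): (paths (0, 0) → (2, 5)) × (paths (2, 5) → (8, 8)) = C(7, 2) · C(9, 6) = 21 · 84 = 1764. Avoidance count = 12870 − 1764 = 11106.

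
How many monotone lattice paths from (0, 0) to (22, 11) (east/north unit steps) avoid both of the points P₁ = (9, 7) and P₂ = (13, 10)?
Number of paths = 158872860

Inclusion–exclusion. Total paths: C(33, 22) = 193536720. Through P₁: C(16, 9)·C(17, 13) = 27227200. Through P₂: C(23, 13)·C(10, 9) = 11440660. Since P₁ is strictly southwest of P₂, a monotone path through both must visit P₁ then P₂; paths through both = C(16, 9)·C(7, 4)·C(10, 9) = 4004000. Avoid both = 193536720 − 27227200 − 11440660 + 4004000 = 158872860.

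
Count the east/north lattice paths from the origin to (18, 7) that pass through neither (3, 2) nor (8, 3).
Number of paths = 220555

Inclusion–exclusion. Total paths: C(25, 18) = 480700. Through P₁: C(5, 3)·C(20, 15) = 155040. Through P₂: C(11, 8)·C(14, 10) = 165165. Since P₁ is strictly southwest of P₂, a monotone path through both must visit P₁ then P₂; paths through both = C(5, 3)·C(6, 5)·C(14, 10) = 60060. Avoid both = 480700 − 155040 − 165165 + 60060 = 220555.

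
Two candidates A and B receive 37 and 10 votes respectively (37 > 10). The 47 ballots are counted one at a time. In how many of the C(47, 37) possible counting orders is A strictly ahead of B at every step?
Strict-lead orderings = 2974634091

Total orderings of the 47 votes with 37 for A: C(47, 37) = 5178066751. By the Bertrand ballot formula (Cycle Lemma / reflection principle), the number of orderings in which A is strictly ahead of B throughout is (p − q)/(p + q) · C(p + q, p) = (37 − 10)/(37 + 10) · 5178066751 = 2974634091.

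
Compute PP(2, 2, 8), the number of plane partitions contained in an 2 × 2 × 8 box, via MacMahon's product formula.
PP(2, 2, 8) = 825

Evaluate the triple product over i = 1..2, j = 1..2, k = 1..8. The factors are (2/1) · (3/2) · (4/3) · (5/4) · (6/5) · (7/6) · (8/7) · (9/8) · … (32 factors total). The numerators and denominators telescope so the product is an integer; carrying out the multiplication exactly gives PP(2, 2, 8) = 825.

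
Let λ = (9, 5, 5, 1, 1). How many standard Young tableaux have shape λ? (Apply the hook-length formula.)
# SYT of shape (9, 5, 5, 1, 1) = 100727550

Hook-length formula: f^λ = n! / Π hook(c), product over all cells c of the Young diagram. For λ = (9, 5, 5, 1, 1), n = 21 boxes. Hook lengths by row (left-to-right, top-to-bottom): [13, 10, 9, 8, 7, 4, 3, 2, 1]; [8, 5, 4, 3, 2]; [7, 4, 3, 2, 1]; [2]; [1]. Product of hooks = 507219148800. So f^λ = 21! / 507219148800 = 51090942171709440000 / 507219148800 = 100727550.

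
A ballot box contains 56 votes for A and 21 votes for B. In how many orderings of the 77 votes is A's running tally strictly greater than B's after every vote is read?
Strict-lead orderings = 1816689520403260900

Total orderings of the 77 votes with 56 for A: C(77, 56) = 3996716944887173980. By the Bertrand ballot formula (Cycle Lemma / reflection principle), the number of orderings in which A is strictly ahead of B throughout is (p − q)/(p + q) · C(p + q, p) = (56 − 21)/(56 + 21) · 3996716944887173980 = 1816689520403260900.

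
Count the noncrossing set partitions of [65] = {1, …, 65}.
C_65 = 1440418573150919668872489894243865350

These noncrossing partitions are counted by the Catalan number C_n = (1/(n + 1)) · C(2n, n). For n = 65: C_65 = (1/66) · C(130, 65) = 95067625827960698145584333020095113100/66 = 1440418573150919668872489894243865350.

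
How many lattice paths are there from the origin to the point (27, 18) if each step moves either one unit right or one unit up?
Number of paths = 1715884494940

A monotone lattice path from (0, 0) to (27, 18) consists of 27 east steps and 18 north steps in some order, so it is determined by which 27 of the 45 steps are east. The count is C(45, 27) = 1715884494940.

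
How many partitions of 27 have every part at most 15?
p(27, parts ≤ 15) = 2815

Use the recurrence p(n, m) = p(n, m−1) + p(n−m, m): either the largest part is < m (count p(n, m−1)) or the largest part is exactly m (remove one copy of m, count p(n−m, m)). With p(0, ·) = 1 this gives p(27, parts ≤ 15) = 2815. (By conjugating Young diagrams, this also counts partitions of 27 into at most 15 parts.)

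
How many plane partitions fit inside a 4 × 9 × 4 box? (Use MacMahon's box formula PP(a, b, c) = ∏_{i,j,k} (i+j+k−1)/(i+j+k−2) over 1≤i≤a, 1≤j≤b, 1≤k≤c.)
PP(4, 9, 4) = 677352676

Evaluate the triple product over i = 1..4, j = 1..9, k = 1..4. The factors are (2/1) · (3/2) · (4/3) · (5/4) · (3/2) · (4/3) · (5/4) · (6/5) · … (144 factors total). The numerators and denominators telescope so the product is an integer; carrying out the multiplication exactly gives PP(4, 9, 4) = 677352676.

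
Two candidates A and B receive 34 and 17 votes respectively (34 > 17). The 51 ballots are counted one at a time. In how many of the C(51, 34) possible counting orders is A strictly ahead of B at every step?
Strict-lead orderings = 4923689695575

Total orderings of the 51 votes with 34 for A: C(51, 34) = 14771069086725. By the Bertrand ballot formula (Cycle Lemma / reflection principle), the number of orderings in which A is strictly ahead of B throughout is (p − q)/(p + q) · C(p + q, p) = (34 − 17)/(34 + 17) · 14771069086725 = 4923689695575.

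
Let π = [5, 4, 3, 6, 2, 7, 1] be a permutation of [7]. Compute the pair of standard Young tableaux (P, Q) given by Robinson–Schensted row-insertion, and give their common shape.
P = [1, 6, 7] / [2] / [3] / [4] / [5];  Q = [1, 4, 6] / [2] / [3] / [5] / [7];  common shape = (3, 1, 1, 1, 1)

Row-insert the values π_1, π_2, … into P one at a time, bumping the leftmost entry strictly greater than the inserted value down to the next row. The recording tableau Q records, in position (i, j), the step at which that cell was added to P.
  Insert 5 (step 1): P = [5];  Q = [1]
  Insert 4 (step 2): P = [4] / [5];  Q = [1] / [2]
  Insert 3 (step 3): P = [3] / [4] / [5];  Q = [1] / [2] / [3]
  Insert 6 (step 4): P = [3, 6] / [4] / [5];  Q = [1, 4] / [2] / [3]
  Insert 2 (step 5): P = [2, 6] / [3] / [4] / [5];  Q = [1, 4] / [2] / [3] / [5]
  Insert 7 (step 6): P = [2, 6, 7] / [3] / [4] / [5];  Q = [1, 4, 6] / [2] / [3] / [5]
  Insert 1 (step 7): P = [1, 6, 7] / [2] / [3] / [4] / [5];  Q = [1, 4, 6] / [2] / [3] / [5] / [7]
Final shape: (3, 1, 1, 1, 1).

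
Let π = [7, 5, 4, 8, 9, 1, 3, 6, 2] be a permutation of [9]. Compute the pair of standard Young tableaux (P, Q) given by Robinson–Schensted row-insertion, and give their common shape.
P = [1, 2, 6] / [3, 8, 9] / [4] / [5] / [7];  Q = [1, 4, 5] / [2, 7, 8] / [3] / [6] / [9];  common shape = (3, 3, 1, 1, 1)

Row-insert the values π_1, π_2, … into P one at a time, bumping the leftmost entry strictly greater than the inserted value down to the next row. The recording tableau Q records, in position (i, j), the step at which that cell was added to P.
  Insert 7 (step 1): P = [7];  Q = [1]
  Insert 5 (step 2): P = [5] / [7];  Q = [1] / [2]
  Insert 4 (step 3): P = [4] / [5] / [7];  Q = [1] / [2] / [3]
  Insert 8 (step 4): P = [4, 8] / [5] / [7];  Q = [1, 4] / [2] / [3]
  Insert 9 (step 5): P = [4, 8, 9] / [5] / [7];  Q = [1, 4, 5] / [2] / [3]
  Insert 1 (step 6): P = [1, 8, 9] / [4] / [5] / [7];  Q = [1, 4, 5] / [2] / [3] / [6]
  Insert 3 (step 7): P = [1, 3, 9] / [4, 8] / [5] / [7];  Q = [1, 4, 5] / [2, 7] / [3] / [6]
  Insert 6 (step 8): P = [1, 3, 6] / [4, 8, 9] / [5] / [7];  Q = [1, 4, 5] / [2, 7, 8] / [3] / [6]
  Insert 2 (step 9): P = [1, 2, 6] / [3, 8, 9] / [4] / [5] / [7];  Q = [1, 4, 5] / [2, 7, 8] / [3] / [6] / [9]
Final shape: (3, 3, 1, 1, 1).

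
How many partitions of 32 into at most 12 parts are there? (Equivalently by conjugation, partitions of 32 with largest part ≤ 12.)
p(32, parts ≤ 12) = 6290

Use the recurrence p(n, m) = p(n, m−1) + p(n−m, m): either the largest part is < m (count p(n, m−1)) or the largest part is exactly m (remove one copy of m, count p(n−m, m)). With p(0, ·) = 1 this gives p(32, parts ≤ 12) = 6290. (By conjugating Young diagrams, this also counts partitions of 32 into at most 12 parts.)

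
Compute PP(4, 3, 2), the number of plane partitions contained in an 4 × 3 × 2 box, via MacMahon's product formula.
PP(4, 3, 2) = 490

Evaluate the triple product over i = 1..4, j = 1..3, k = 1..2. The factors are (2/1) · (3/2) · (3/2) · (4/3) · (4/3) · (5/4) · (3/2) · (4/3) · … (24 factors total). The numerators and denominators telescope so the product is an integer; carrying out the multiplication exactly gives PP(4, 3, 2) = 490.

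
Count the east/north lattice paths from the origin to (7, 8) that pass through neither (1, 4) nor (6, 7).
Number of paths = 2513

Inclusion–exclusion. Total paths: C(15, 7) = 6435. Through P₁: C(5, 1)·C(10, 6) = 1050. Through P₂: C(13, 6)·C(2, 1) = 3432. Since P₁ is strictly southwest of P₂, a monotone path through both must visit P₁ then P₂; paths through both = C(5, 1)·C(8, 5)·C(2, 1) = 560. Avoid both = 6435 − 1050 − 3432 + 560 = 2513.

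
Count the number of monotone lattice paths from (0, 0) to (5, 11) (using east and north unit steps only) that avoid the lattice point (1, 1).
Number of paths = 2366

Total paths from (0, 0) to (5, 11): C(16, 5) = 4368. Paths through (1, 1): (paths (0, 0) → (1, 1)) × (paths (1, 1) → (5, 11)) = C(2, 1) · C(14, 4) = 2 · 1001 = 2002. Avoidance count = 4368 − 2002 = 2366.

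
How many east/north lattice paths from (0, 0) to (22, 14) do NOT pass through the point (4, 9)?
Number of paths = 3772238165

Total paths from (0, 0) to (22, 14): C(36, 22) = 3796297200. Paths through (4, 9): (paths (0, 0) → (4, 9)) × (paths (4, 9) → (22, 14)) = C(13, 4) · C(23, 18) = 715 · 33649 = 24059035. Avoidance count = 3796297200 − 24059035 = 3772238165.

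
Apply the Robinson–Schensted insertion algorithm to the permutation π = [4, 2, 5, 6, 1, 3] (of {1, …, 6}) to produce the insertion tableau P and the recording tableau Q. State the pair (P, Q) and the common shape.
P = [1, 3, 6] / [2, 5] / [4];  Q = [1, 3, 4] / [2, 6] / [5];  common shape = (3, 2, 1)

Row-insert the values π_1, π_2, … into P one at a time, bumping the leftmost entry strictly greater than the inserted value down to the next row. The recording tableau Q records, in position (i, j), the step at which that cell was added to P.
  Insert 4 (step 1): P = [4];  Q = [1]
  Insert 2 (step 2): P = [2] / [4];  Q = [1] / [2]
  Insert 5 (step 3): P = [2, 5] / [4];  Q = [1, 3] / [2]
  Insert 6 (step 4): P = [2, 5, 6] / [4];  Q = [1, 3, 4] / [2]
  Insert 1 (step 5): P = [1, 5, 6] / [2] / [4];  Q = [1, 3, 4] / [2] / [5]
  Insert 3 (step 6): P = [1, 3, 6] / [2, 5] / [4];  Q = [1, 3, 4] / [2, 6] / [5]
Final shape: (3, 2, 1).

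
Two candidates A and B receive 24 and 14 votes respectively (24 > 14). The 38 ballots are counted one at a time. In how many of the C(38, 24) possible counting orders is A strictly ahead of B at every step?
Strict-lead orderings = 2544619500

Total orderings of the 38 votes with 24 for A: C(38, 24) = 9669554100. By the Bertrand ballot formula (Cycle Lemma / reflection principle), the number of orderings in which A is strictly ahead of B throughout is (p − q)/(p + q) · C(p + q, p) = (24 − 14)/(24 + 14) · 9669554100 = 2544619500.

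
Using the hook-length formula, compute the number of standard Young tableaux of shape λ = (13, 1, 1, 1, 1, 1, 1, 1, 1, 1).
# SYT of shape (13, 1, 1, 1, 1, 1, 1, 1, 1, 1) = 293930

Hook-length formula: f^λ = n! / Π hook(c), product over all cells c of the Young diagram. For λ = (13, 1, 1, 1, 1, 1, 1, 1, 1, 1), n = 22 boxes. Hook lengths by row (left-to-right, top-to-bottom): [22, 12, 11, 10, 9, 8, 7, 6, 5, 4, 3, 2, 1]; [9]; [8]; [7]; [6]; [5]; [4]; [3]; [2]; [1]. Product of hooks = 3824042213376000. So f^λ = 22! / 3824042213376000 = 1124000727777607680000 / 3824042213376000 = 293930.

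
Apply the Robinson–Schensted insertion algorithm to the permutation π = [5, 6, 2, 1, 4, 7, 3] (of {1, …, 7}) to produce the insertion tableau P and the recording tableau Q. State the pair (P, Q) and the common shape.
P = [1, 3, 7] / [2, 4] / [5, 6];  Q = [1, 2, 6] / [3, 5] / [4, 7];  common shape = (3, 2, 2)

Row-insert the values π_1, π_2, … into P one at a time, bumping the leftmost entry strictly greater than the inserted value down to the next row. The recording tableau Q records, in position (i, j), the step at which that cell was added to P.
  Insert 5 (step 1): P = [5];  Q = [1]
  Insert 6 (step 2): P = [5, 6];  Q = [1, 2]
  Insert 2 (step 3): P = [2, 6] / [5];  Q = [1, 2] / [3]
  Insert 1 (step 4): P = [1, 6] / [2] / [5];  Q = [1, 2] / [3] / [4]
  Insert 4 (step 5): P = [1, 4] / [2, 6] / [5];  Q = [1, 2] / [3, 5] / [4]
  Insert 7 (step 6): P = [1, 4, 7] / [2, 6] / [5];  Q = [1, 2, 6] / [3, 5] / [4]
  Insert 3 (step 7): P = [1, 3, 7] / [2, 4] / [5, 6];  Q = [1, 2, 6] / [3, 5] / [4, 7]
Final shape: (3, 2, 2).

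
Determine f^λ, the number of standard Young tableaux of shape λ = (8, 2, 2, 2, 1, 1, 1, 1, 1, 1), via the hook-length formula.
# SYT of shape (8, 2, 2, 2, 1, 1, 1, 1, 1, 1) = 6390384

Hook-length formula: f^λ = n! / Π hook(c), product over all cells c of the Young diagram. For λ = (8, 2, 2, 2, 1, 1, 1, 1, 1, 1), n = 20 boxes. Hook lengths by row (left-to-right, top-to-bottom): [17, 10, 6, 5, 4, 3, 2, 1]; [10, 3]; [9, 2]; [8, 1]; [6]; [5]; [4]; [3]; [2]; [1]. Product of hooks = 380712960000. So f^λ = 20! / 380712960000 = 2432902008176640000 / 380712960000 = 6390384.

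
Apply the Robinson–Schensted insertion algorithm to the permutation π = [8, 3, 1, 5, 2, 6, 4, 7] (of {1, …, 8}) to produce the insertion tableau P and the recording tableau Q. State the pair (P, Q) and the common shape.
P = [1, 2, 4, 7] / [3, 5, 6] / [8];  Q = [1, 4, 6, 8] / [2, 5, 7] / [3];  common shape = (4, 3, 1)

Row-insert the values π_1, π_2, … into P one at a time, bumping the leftmost entry strictly greater than the inserted value down to the next row. The recording tableau Q records, in position (i, j), the step at which that cell was added to P.
  Insert 8 (step 1): P = [8];  Q = [1]
  Insert 3 (step 2): P = [3] / [8];  Q = [1] / [2]
  Insert 1 (step 3): P = [1] / [3] / [8];  Q = [1] / [2] / [3]
  Insert 5 (step 4): P = [1, 5] / [3] / [8];  Q = [1, 4] / [2] / [3]
  Insert 2 (step 5): P = [1, 2] / [3, 5] / [8];  Q = [1, 4] / [2, 5] / [3]
  Insert 6 (step 6): P = [1, 2, 6] / [3, 5] / [8];  Q = [1, 4, 6] / [2, 5] / [3]
  Insert 4 (step 7): P = [1, 2, 4] / [3, 5, 6] / [8];  Q = [1, 4, 6] / [2, 5, 7] / [3]
  Insert 7 (step 8): P = [1, 2, 4, 7] / [3, 5, 6] / [8];  Q = [1, 4, 6, 8] / [2, 5, 7] / [3]
Final shape: (4, 3, 1).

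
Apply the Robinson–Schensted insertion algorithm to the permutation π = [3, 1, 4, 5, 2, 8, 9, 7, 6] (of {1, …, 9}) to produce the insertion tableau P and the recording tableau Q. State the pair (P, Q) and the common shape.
P = [1, 2, 5, 6, 9] / [3, 4, 7] / [8];  Q = [1, 3, 4, 6, 7] / [2, 5, 8] / [9];  common shape = (5, 3, 1)

Row-insert the values π_1, π_2, … into P one at a time, bumping the leftmost entry strictly greater than the inserted value down to the next row. The recording tableau Q records, in position (i, j), the step at which that cell was added to P.
  Insert 3 (step 1): P = [3];  Q = [1]
  Insert 1 (step 2): P = [1] / [3];  Q = [1] / [2]
  Insert 4 (step 3): P = [1, 4] / [3];  Q = [1, 3] / [2]
  Insert 5 (step 4): P = [1, 4, 5] / [3];  Q = [1, 3, 4] / [2]
  Insert 2 (step 5): P = [1, 2, 5] / [3, 4];  Q = [1, 3, 4] / [2, 5]
  Insert 8 (step 6): P = [1, 2, 5, 8] / [3, 4];  Q = [1, 3, 4, 6] / [2, 5]
  Insert 9 (step 7): P = [1, 2, 5, 8, 9] / [3, 4];  Q = [1, 3, 4, 6, 7] / [2, 5]
  Insert 7 (step 8): P = [1, 2, 5, 7, 9] / [3, 4, 8];  Q = [1, 3, 4, 6, 7] / [2, 5, 8]
  Insert 6 (step 9): P = [1, 2, 5, 6, 9] / [3, 4, 7] / [8];  Q = [1, 3, 4, 6, 7] / [2, 5, 8] / [9]
Final shape: (5, 3, 1).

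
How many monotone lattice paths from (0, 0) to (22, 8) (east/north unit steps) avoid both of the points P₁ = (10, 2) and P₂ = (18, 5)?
Number of paths = 3831136

Inclusion–exclusion. Total paths: C(30, 22) = 5852925. Through P₁: C(12, 10)·C(18, 12) = 1225224. Through P₂: C(23, 18)·C(7, 4) = 1177715. Since P₁ is strictly southwest of P₂, a monotone path through both must visit P₁ then P₂; paths through both = C(12, 10)·C(11, 8)·C(7, 4) = 381150. Avoid both = 5852925 − 1225224 − 1177715 + 381150 = 3831136.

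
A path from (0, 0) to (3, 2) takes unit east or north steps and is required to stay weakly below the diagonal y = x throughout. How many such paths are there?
Number of paths = 5

By the reflection principle (André's argument), the number of monotone paths to (3, 2) with n ≤ m that never go above y = x is C(5, 3) − C(5, 4) = 10 − 5 = 5.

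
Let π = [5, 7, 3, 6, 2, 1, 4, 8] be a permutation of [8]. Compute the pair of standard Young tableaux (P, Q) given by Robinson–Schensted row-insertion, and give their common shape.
P = [1, 4, 8] / [2, 6] / [3, 7] / [5];  Q = [1, 2, 8] / [3, 4] / [5, 7] / [6];  common shape = (3, 2, 2, 1)

Row-insert the values π_1, π_2, … into P one at a time, bumping the leftmost entry strictly greater than the inserted value down to the next row. The recording tableau Q records, in position (i, j), the step at which that cell was added to P.
  Insert 5 (step 1): P = [5];  Q = [1]
  Insert 7 (step 2): P = [5, 7];  Q = [1, 2]
  Insert 3 (step 3): P = [3, 7] / [5];  Q = [1, 2] / [3]
  Insert 6 (step 4): P = [3, 6] / [5, 7];  Q = [1, 2] / [3, 4]
  Insert 2 (step 5): P = [2, 6] / [3, 7] / [5];  Q = [1, 2] / [3, 4] / [5]
  Insert 1 (step 6): P = [1, 6] / [2, 7] / [3] / [5];  Q = [1, 2] / [3, 4] / [5] / [6]
  Insert 4 (step 7): P = [1, 4] / [2, 6] / [3, 7] / [5];  Q = [1, 2] / [3, 4] / [5, 7] / [6]
  Insert 8 (step 8): P = [1, 4, 8] / [2, 6] / [3, 7] / [5];  Q = [1, 2, 8] / [3, 4] / [5, 7] / [6]
Final shape: (3, 2, 2, 1).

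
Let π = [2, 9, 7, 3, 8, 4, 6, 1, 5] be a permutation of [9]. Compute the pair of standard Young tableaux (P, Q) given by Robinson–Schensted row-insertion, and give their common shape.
P = [1, 3, 4, 5] / [2, 6] / [7, 8] / [9];  Q = [1, 2, 5, 7] / [3, 6] / [4, 9] / [8];  common shape = (4, 2, 2, 1)

Row-insert the values π_1, π_2, … into P one at a time, bumping the leftmost entry strictly greater than the inserted value down to the next row. The recording tableau Q records, in position (i, j), the step at which that cell was added to P.
  Insert 2 (step 1): P = [2];  Q = [1]
  Insert 9 (step 2): P = [2, 9];  Q = [1, 2]
  Insert 7 (step 3): P = [2, 7] / [9];  Q = [1, 2] / [3]
  Insert 3 (step 4): P = [2, 3] / [7] / [9];  Q = [1, 2] / [3] / [4]
  Insert 8 (step 5): P = [2, 3, 8] / [7] / [9];  Q = [1, 2, 5] / [3] / [4]
  Insert 4 (step 6): P = [2, 3, 4] / [7, 8] / [9];  Q = [1, 2, 5] / [3, 6] / [4]
  Insert 6 (step 7): P = [2, 3, 4, 6] / [7, 8] / [9];  Q = [1, 2, 5, 7] / [3, 6] / [4]
  Insert 1 (step 8): P = [1, 3, 4, 6] / [2, 8] / [7] / [9];  Q = [1, 2, 5, 7] / [3, 6] / [4] / [8]
  Insert 5 (step 9): P = [1, 3, 4, 5] / [2, 6] / [7, 8] / [9];  Q = [1, 2, 5, 7] / [3, 6] / [4, 9] / [8]
Final shape: (4, 2, 2, 1).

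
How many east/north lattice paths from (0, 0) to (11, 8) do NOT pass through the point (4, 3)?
Number of paths = 47862

Total paths from (0, 0) to (11, 8): C(19, 11) = 75582. Paths through (4, 3): (paths (0, 0) → (4, 3)) × (paths (4, 3) → (11, 8)) = C(7, 4) · C(12, 7) = 35 · 792 = 27720. Avoidance count = 75582 − 27720 = 47862.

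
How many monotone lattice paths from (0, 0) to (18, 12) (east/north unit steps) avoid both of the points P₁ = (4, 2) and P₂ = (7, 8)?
Number of paths = 50010510

Inclusion–exclusion. Total paths: C(30, 18) = 86493225. Through P₁: C(6, 4)·C(24, 14) = 29418840. Through P₂: C(15, 7)·C(15, 11) = 8783775. Since P₁ is strictly southwest of P₂, a monotone path through both must visit P₁ then P₂; paths through both = C(6, 4)·C(9, 3)·C(15, 11) = 1719900. Avoid both = 86493225 − 29418840 − 8783775 + 1719900 = 50010510.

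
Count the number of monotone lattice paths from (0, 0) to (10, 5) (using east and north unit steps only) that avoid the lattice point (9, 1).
Number of paths = 2953

Total paths from (0, 0) to (10, 5): C(15, 10) = 3003. Paths through (9, 1): (paths (0, 0) → (9, 1)) × (paths (9, 1) → (10, 5)) = C(10, 9) · C(5, 1) = 10 · 5 = 50. Avoidance count = 3003 − 50 = 2953.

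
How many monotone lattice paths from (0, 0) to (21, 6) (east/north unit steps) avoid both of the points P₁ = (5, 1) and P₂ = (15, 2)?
Number of paths = 159216

Inclusion–exclusion. Total paths: C(27, 21) = 296010. Through P₁: C(6, 5)·C(21, 16) = 122094. Through P₂: C(17, 15)·C(10, 6) = 28560. Since P₁ is strictly southwest of P₂, a monotone path through both must visit P₁ then P₂; paths through both = C(6, 5)·C(11, 10)·C(10, 6) = 13860. Avoid both = 296010 − 122094 − 28560 + 13860 = 159216.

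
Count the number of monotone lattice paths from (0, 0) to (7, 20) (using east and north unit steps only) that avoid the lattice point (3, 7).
Number of paths = 602430

Total paths from (0, 0) to (7, 20): C(27, 7) = 888030. Paths through (3, 7): (paths (0, 0) → (3, 7)) × (paths (3, 7) → (7, 20)) = C(10, 3) · C(17, 4) = 120 · 2380 = 285600. Avoidance count = 888030 − 285600 = 602430.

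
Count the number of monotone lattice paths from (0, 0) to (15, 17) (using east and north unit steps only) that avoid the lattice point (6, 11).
Number of paths = 503780840

Total paths from (0, 0) to (15, 17): C(32, 15) = 565722720. Paths through (6, 11): (paths (0, 0) → (6, 11)) × (paths (6, 11) → (15, 17)) = C(17, 6) · C(15, 9) = 12376 · 5005 = 61941880. Avoidance count = 565722720 − 61941880 = 503780840.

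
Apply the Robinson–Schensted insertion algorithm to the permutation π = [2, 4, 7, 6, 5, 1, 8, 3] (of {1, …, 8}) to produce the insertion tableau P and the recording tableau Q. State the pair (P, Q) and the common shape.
P = [1, 3, 5, 8] / [2, 4] / [6] / [7];  Q = [1, 2, 3, 7] / [4, 8] / [5] / [6];  common shape = (4, 2, 1, 1)

Row-insert the values π_1, π_2, … into P one at a time, bumping the leftmost entry strictly greater than the inserted value down to the next row. The recording tableau Q records, in position (i, j), the step at which that cell was added to P.
  Insert 2 (step 1): P = [2];  Q = [1]
  Insert 4 (step 2): P = [2, 4];  Q = [1, 2]
  Insert 7 (step 3): P = [2, 4, 7];  Q = [1, 2, 3]
  Insert 6 (step 4): P = [2, 4, 6] / [7];  Q = [1, 2, 3] / [4]
  Insert 5 (step 5): P = [2, 4, 5] / [6] / [7];  Q = [1, 2, 3] / [4] / [5]
  Insert 1 (step 6): P = [1, 4, 5] / [2] / [6] / [7];  Q = [1, 2, 3] / [4] / [5] / [6]
  Insert 8 (step 7): P = [1, 4, 5, 8] / [2] / [6] / [7];  Q = [1, 2, 3, 7] / [4] / [5] / [6]
  Insert 3 (step 8): P = [1, 3, 5, 8] / [2, 4] / [6] / [7];  Q = [1, 2, 3, 7] / [4, 8] / [5] / [6]
Final shape: (4, 2, 1, 1).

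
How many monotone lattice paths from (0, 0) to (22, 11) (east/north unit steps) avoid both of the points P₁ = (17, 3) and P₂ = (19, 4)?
Number of paths = 191417340

Inclusion–exclusion. Total paths: C(33, 22) = 193536720. Through P₁: C(20, 17)·C(13, 5) = 1467180. Through P₂: C(23, 19)·C(10, 3) = 1062600. Since P₁ is strictly southwest of P₂, a monotone path through both must visit P₁ then P₂; paths through both = C(20, 17)·C(3, 2)·C(10, 3) = 410400. Avoid both = 193536720 − 1467180 − 1062600 + 410400 = 191417340.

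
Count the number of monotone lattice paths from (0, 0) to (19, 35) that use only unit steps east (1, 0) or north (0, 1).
Number of paths = 183649923622620

A monotone lattice path from (0, 0) to (19, 35) consists of 19 east steps and 35 north steps in some order, so it is determined by which 19 of the 54 steps are east. The count is C(54, 19) = 183649923622620.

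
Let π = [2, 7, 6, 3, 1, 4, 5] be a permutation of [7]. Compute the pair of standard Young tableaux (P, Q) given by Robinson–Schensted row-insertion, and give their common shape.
P = [1, 3, 4, 5] / [2] / [6] / [7];  Q = [1, 2, 6, 7] / [3] / [4] / [5];  common shape = (4, 1, 1, 1)

Row-insert the values π_1, π_2, … into P one at a time, bumping the leftmost entry strictly greater than the inserted value down to the next row. The recording tableau Q records, in position (i, j), the step at which that cell was added to P.
  Insert 2 (step 1): P = [2];  Q = [1]
  Insert 7 (step 2): P = [2, 7];  Q = [1, 2]
  Insert 6 (step 3): P = [2, 6] / [7];  Q = [1, 2] / [3]
  Insert 3 (step 4): P = [2, 3] / [6] / [7];  Q = [1, 2] / [3] / [4]
  Insert 1 (step 5): P = [1, 3] / [2] / [6] / [7];  Q = [1, 2] / [3] / [4] / [5]
  Insert 4 (step 6): P = [1, 3, 4] / [2] / [6] / [7];  Q = [1, 2, 6] / [3] / [4] / [5]
  Insert 5 (step 7): P = [1, 3, 4, 5] / [2] / [6] / [7];  Q = [1, 2, 6, 7] / [3] / [4] / [5]
Final shape: (4, 1, 1, 1).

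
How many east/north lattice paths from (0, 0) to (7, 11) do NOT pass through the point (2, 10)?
Number of paths = 31428

Total paths from (0, 0) to (7, 11): C(18, 7) = 31824. Paths through (2, 10): (paths (0, 0) → (2, 10)) × (paths (2, 10) → (7, 11)) = C(12, 2) · C(6, 5) = 66 · 6 = 396. Avoidance count = 31824 − 396 = 31428.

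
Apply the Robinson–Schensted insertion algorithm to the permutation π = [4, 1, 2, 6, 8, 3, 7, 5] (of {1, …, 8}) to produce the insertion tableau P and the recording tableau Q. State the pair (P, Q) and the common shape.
P = [1, 2, 3, 5] / [4, 6, 7] / [8];  Q = [1, 3, 4, 5] / [2, 6, 7] / [8];  common shape = (4, 3, 1)

Row-insert the values π_1, π_2, … into P one at a time, bumping the leftmost entry strictly greater than the inserted value down to the next row. The recording tableau Q records, in position (i, j), the step at which that cell was added to P.
  Insert 4 (step 1): P = [4];  Q = [1]
  Insert 1 (step 2): P = [1] / [4];  Q = [1] / [2]
  Insert 2 (step 3): P = [1, 2] / [4];  Q = [1, 3] / [2]
  Insert 6 (step 4): P = [1, 2, 6] / [4];  Q = [1, 3, 4] / [2]
  Insert 8 (step 5): P = [1, 2, 6, 8] / [4];  Q = [1, 3, 4, 5] / [2]
  Insert 3 (step 6): P = [1, 2, 3, 8] / [4, 6];  Q = [1, 3, 4, 5] / [2, 6]
  Insert 7 (step 7): P = [1, 2, 3, 7] / [4, 6, 8];  Q = [1, 3, 4, 5] / [2, 6, 7]
  Insert 5 (step 8): P = [1, 2, 3, 5] / [4, 6, 7] / [8];  Q = [1, 3, 4, 5] / [2, 6, 7] / [8]
Final shape: (4, 3, 1).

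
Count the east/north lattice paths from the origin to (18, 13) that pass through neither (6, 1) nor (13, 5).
Number of paths = 179269937

Inclusion–exclusion. Total paths: C(31, 18) = 206253075. Through P₁: C(7, 6)·C(24, 12) = 18929092. Through P₂: C(18, 13)·C(13, 5) = 11027016. Since P₁ is strictly southwest of P₂, a monotone path through both must visit P₁ then P₂; paths through both = C(7, 6)·C(11, 7)·C(13, 5) = 2972970. Avoid both = 206253075 − 18929092 − 11027016 + 2972970 = 179269937.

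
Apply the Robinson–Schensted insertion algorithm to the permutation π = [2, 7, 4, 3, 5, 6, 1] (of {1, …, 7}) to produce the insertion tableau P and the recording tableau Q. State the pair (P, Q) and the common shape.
P = [1, 3, 5, 6] / [2] / [4] / [7];  Q = [1, 2, 5, 6] / [3] / [4] / [7];  common shape = (4, 1, 1, 1)

Row-insert the values π_1, π_2, … into P one at a time, bumping the leftmost entry strictly greater than the inserted value down to the next row. The recording tableau Q records, in position (i, j), the step at which that cell was added to P.
  Insert 2 (step 1): P = [2];  Q = [1]
  Insert 7 (step 2): P = [2, 7];  Q = [1, 2]
  Insert 4 (step 3): P = [2, 4] / [7];  Q = [1, 2] / [3]
  Insert 3 (step 4): P = [2, 3] / [4] / [7];  Q = [1, 2] / [3] / [4]
  Insert 5 (step 5): P = [2, 3, 5] / [4] / [7];  Q = [1, 2, 5] / [3] / [4]
  Insert 6 (step 6): P = [2, 3, 5, 6] / [4] / [7];  Q = [1, 2, 5, 6] / [3] / [4]
  Insert 1 (step 7): P = [1, 3, 5, 6] / [2] / [4] / [7];  Q = [1, 2, 5, 6] / [3] / [4] / [7]
Final shape: (4, 1, 1, 1).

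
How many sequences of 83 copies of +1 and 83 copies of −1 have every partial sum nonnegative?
C_83 = 68854441132780194707888052034668647142985206100

These ballot sequences are counted by the Catalan number C_n = (1/(n + 1)) · C(2n, n). For n = 83: C_83 = (1/84) · C(166, 83) = 5783773055153536355462596370912166360010757312400/84 = 68854441132780194707888052034668647142985206100.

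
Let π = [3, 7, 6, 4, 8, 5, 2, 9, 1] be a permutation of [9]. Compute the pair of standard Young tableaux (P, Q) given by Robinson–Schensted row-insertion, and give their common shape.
P = [1, 4, 5, 9] / [2, 8] / [3] / [6] / [7];  Q = [1, 2, 5, 8] / [3, 6] / [4] / [7] / [9];  common shape = (4, 2, 1, 1, 1)

Row-insert the values π_1, π_2, … into P one at a time, bumping the leftmost entry strictly greater than the inserted value down to the next row. The recording tableau Q records, in position (i, j), the step at which that cell was added to P.
  Insert 3 (step 1): P = [3];  Q = [1]
  Insert 7 (step 2): P = [3, 7];  Q = [1, 2]
  Insert 6 (step 3): P = [3, 6] / [7];  Q = [1, 2] / [3]
  Insert 4 (step 4): P = [3, 4] / [6] / [7];  Q = [1, 2] / [3] / [4]
  Insert 8 (step 5): P = [3, 4, 8] / [6] / [7];  Q = [1, 2, 5] / [3] / [4]
  Insert 5 (step 6): P = [3, 4, 5] / [6, 8] / [7];  Q = [1, 2, 5] / [3, 6] / [4]
  Insert 2 (step 7): P = [2, 4, 5] / [3, 8] / [6] / [7];  Q = [1, 2, 5] / [3, 6] / [4] / [7]
  Insert 9 (step 8): P = [2, 4, 5, 9] / [3, 8] / [6] / [7];  Q = [1, 2, 5, 8] / [3, 6] / [4] / [7]
  Insert 1 (step 9): P = [1, 4, 5, 9] / [2, 8] / [3] / [6] / [7];  Q = [1, 2, 5, 8] / [3, 6] / [4] / [7] / [9]
Final shape: (4, 2, 1, 1, 1).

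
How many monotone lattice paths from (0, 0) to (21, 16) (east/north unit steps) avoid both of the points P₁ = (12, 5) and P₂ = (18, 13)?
Number of paths = 8083027970

Inclusion–exclusion. Total paths: C(37, 21) = 12875774670. Through P₁: C(17, 12)·C(20, 9) = 1039336480. Through P₂: C(31, 18)·C(6, 3) = 4125061500. Since P₁ is strictly southwest of P₂, a monotone path through both must visit P₁ then P₂; paths through both = C(17, 12)·C(14, 6)·C(6, 3) = 371651280. Avoid both = 12875774670 − 1039336480 − 4125061500 + 371651280 = 8083027970.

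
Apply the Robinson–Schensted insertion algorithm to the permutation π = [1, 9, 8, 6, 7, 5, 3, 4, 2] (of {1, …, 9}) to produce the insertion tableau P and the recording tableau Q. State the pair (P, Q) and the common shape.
P = [1, 2, 4] / [3, 7] / [5] / [6] / [8] / [9];  Q = [1, 2, 5] / [3, 8] / [4] / [6] / [7] / [9];  common shape = (3, 2, 1, 1, 1, 1)

Row-insert the values π_1, π_2, … into P one at a time, bumping the leftmost entry strictly greater than the inserted value down to the next row. The recording tableau Q records, in position (i, j), the step at which that cell was added to P.
  Insert 1 (step 1): P = [1];  Q = [1]
  Insert 9 (step 2): P = [1, 9];  Q = [1, 2]
  Insert 8 (step 3): P = [1, 8] / [9];  Q = [1, 2] / [3]
  Insert 6 (step 4): P = [1, 6] / [8] / [9];  Q = [1, 2] / [3] / [4]
  Insert 7 (step 5): P = [1, 6, 7] / [8] / [9];  Q = [1, 2, 5] / [3] / [4]
  Insert 5 (step 6): P = [1, 5, 7] / [6] / [8] / [9];  Q = [1, 2, 5] / [3] / [4] / [6]
  Insert 3 (step 7): P = [1, 3, 7] / [5] / [6] / [8] / [9];  Q = [1, 2, 5] / [3] / [4] / [6] / [7]
  Insert 4 (step 8): P = [1, 3, 4] / [5, 7] / [6] / [8] / [9];  Q = [1, 2, 5] / [3, 8] / [4] / [6] / [7]
  Insert 2 (step 9): P = [1, 2, 4] / [3, 7] / [5] / [6] / [8] / [9];  Q = [1, 2, 5] / [3, 8] / [4] / [6] / [7] / [9]
Final shape: (3, 2, 1, 1, 1, 1).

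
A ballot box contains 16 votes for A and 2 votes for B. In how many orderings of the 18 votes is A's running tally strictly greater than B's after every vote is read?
Strict-lead orderings = 119

Total orderings of the 18 votes with 16 for A: C(18, 16) = 153. By the Bertrand ballot formula (Cycle Lemma / reflection principle), the number of orderings in which A is strictly ahead of B throughout is (p − q)/(p + q) · C(p + q, p) = (16 − 2)/(16 + 2) · 153 = 119.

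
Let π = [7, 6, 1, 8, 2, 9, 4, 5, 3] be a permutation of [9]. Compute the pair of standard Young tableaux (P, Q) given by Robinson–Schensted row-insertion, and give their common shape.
P = [1, 2, 3, 5] / [4, 8, 9] / [6] / [7];  Q = [1, 4, 6, 8] / [2, 5, 7] / [3] / [9];  common shape = (4, 3, 1, 1)

Row-insert the values π_1, π_2, … into P one at a time, bumping the leftmost entry strictly greater than the inserted value down to the next row. The recording tableau Q records, in position (i, j), the step at which that cell was added to P.
  Insert 7 (step 1): P = [7];  Q = [1]
  Insert 6 (step 2): P = [6] / [7];  Q = [1] / [2]
  Insert 1 (step 3): P = [1] / [6] / [7];  Q = [1] / [2] / [3]
  Insert 8 (step 4): P = [1, 8] / [6] / [7];  Q = [1, 4] / [2] / [3]
  Insert 2 (step 5): P = [1, 2] / [6, 8] / [7];  Q = [1, 4] / [2, 5] / [3]
  Insert 9 (step 6): P = [1, 2, 9] / [6, 8] / [7];  Q = [1, 4, 6] / [2, 5] / [3]
  Insert 4 (step 7): P = [1, 2, 4] / [6, 8, 9] / [7];  Q = [1, 4, 6] / [2, 5, 7] / [3]
  Insert 5 (step 8): P = [1, 2, 4, 5] / [6, 8, 9] / [7];  Q = [1, 4, 6, 8] / [2, 5, 7] / [3]
  Insert 3 (step 9): P = [1, 2, 3, 5] / [4, 8, 9] / [6] / [7];  Q = [1, 4, 6, 8] / [2, 5, 7] / [3] / [9]
Final shape: (4, 3, 1, 1).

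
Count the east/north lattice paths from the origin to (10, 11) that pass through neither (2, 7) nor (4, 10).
Number of paths = 330409

Inclusion–exclusion. Total paths: C(21, 10) = 352716. Through P₁: C(9, 2)·C(12, 8) = 17820. Through P₂: C(14, 4)·C(7, 6) = 7007. Since P₁ is strictly southwest of P₂, a monotone path through both must visit P₁ then P₂; paths through both = C(9, 2)·C(5, 2)·C(7, 6) = 2520. Avoid both = 352716 − 17820 − 7007 + 2520 = 330409.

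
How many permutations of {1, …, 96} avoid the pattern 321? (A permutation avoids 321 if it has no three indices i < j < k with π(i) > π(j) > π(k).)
C_96 = 3721443204405954385563870541379246659709506697378694300

These 321-avoiding permutations are counted by the Catalan number C_n = (1/(n + 1)) · C(2n, n). For n = 96: C_96 = (1/97) · C(192, 96) = 360979990827377575399695442513786925991822149645733347100/97 = 3721443204405954385563870541379246659709506697378694300.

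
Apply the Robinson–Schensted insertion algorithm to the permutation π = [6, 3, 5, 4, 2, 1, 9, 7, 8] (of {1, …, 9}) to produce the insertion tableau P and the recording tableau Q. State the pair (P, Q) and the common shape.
P = [1, 4, 7, 8] / [2, 9] / [3] / [5] / [6];  Q = [1, 3, 7, 9] / [2, 8] / [4] / [5] / [6];  common shape = (4, 2, 1, 1, 1)

Row-insert the values π_1, π_2, … into P one at a time, bumping the leftmost entry strictly greater than the inserted value down to the next row. The recording tableau Q records, in position (i, j), the step at which that cell was added to P.
  Insert 6 (step 1): P = [6];  Q = [1]
  Insert 3 (step 2): P = [3] / [6];  Q = [1] / [2]
  Insert 5 (step 3): P = [3, 5] / [6];  Q = [1, 3] / [2]
  Insert 4 (step 4): P = [3, 4] / [5] / [6];  Q = [1, 3] / [2] / [4]
  Insert 2 (step 5): P = [2, 4] / [3] / [5] / [6];  Q = [1, 3] / [2] / [4] / [5]
  Insert 1 (step 6): P = [1, 4] / [2] / [3] / [5] / [6];  Q = [1, 3] / [2] / [4] / [5] / [6]
  Insert 9 (step 7): P = [1, 4, 9] / [2] / [3] / [5] / [6];  Q = [1, 3, 7] / [2] / [4] / [5] / [6]
  Insert 7 (step 8): P = [1, 4, 7] / [2, 9] / [3] / [5] / [6];  Q = [1, 3, 7] / [2, 8] / [4] / [5] / [6]
  Insert 8 (step 9): P = [1, 4, 7, 8] / [2, 9] / [3] / [5] / [6];  Q = [1, 3, 7, 9] / [2, 8] / [4] / [5] / [6]
Final shape: (4, 2, 1, 1, 1).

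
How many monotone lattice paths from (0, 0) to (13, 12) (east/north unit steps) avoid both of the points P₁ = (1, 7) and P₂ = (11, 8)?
Number of paths = 4018386

Inclusion–exclusion. Total paths: C(25, 13) = 5200300. Through P₁: C(8, 1)·C(17, 12) = 49504. Through P₂: C(19, 11)·C(6, 2) = 1133730. Since P₁ is strictly southwest of P₂, a monotone path through both must visit P₁ then P₂; paths through both = C(8, 1)·C(11, 10)·C(6, 2) = 1320. Avoid both = 5200300 − 49504 − 1133730 + 1320 = 4018386.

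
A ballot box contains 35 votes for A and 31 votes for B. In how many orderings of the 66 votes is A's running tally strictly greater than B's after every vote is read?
Strict-lead orderings = 388271781325244544

Total orderings of the 66 votes with 35 for A: C(66, 35) = 6406484391866534976. By the Bertrand ballot formula (Cycle Lemma / reflection principle), the number of orderings in which A is strictly ahead of B throughout is (p − q)/(p + q) · C(p + q, p) = (35 − 31)/(35 + 31) · 6406484391866534976 = 388271781325244544.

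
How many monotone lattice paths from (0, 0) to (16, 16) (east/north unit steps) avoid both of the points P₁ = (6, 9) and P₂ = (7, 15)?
Number of paths = 502388060

Inclusion–exclusion. Total paths: C(32, 16) = 601080390. Through P₁: C(15, 6)·C(17, 10) = 97337240. Through P₂: C(22, 7)·C(10, 9) = 1705440. Since P₁ is strictly southwest of P₂, a monotone path through both must visit P₁ then P₂; paths through both = C(15, 6)·C(7, 1)·C(10, 9) = 350350. Avoid both = 601080390 − 97337240 − 1705440 + 350350 = 502388060.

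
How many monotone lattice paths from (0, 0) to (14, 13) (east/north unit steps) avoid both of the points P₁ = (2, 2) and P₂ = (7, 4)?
Number of paths = 9612072

Inclusion–exclusion. Total paths: C(27, 14) = 20058300. Through P₁: C(4, 2)·C(23, 12) = 8112468. Through P₂: C(11, 7)·C(16, 7) = 3775200. Since P₁ is strictly southwest of P₂, a monotone path through both must visit P₁ then P₂; paths through both = C(4, 2)·C(7, 5)·C(16, 7) = 1441440. Avoid both = 20058300 − 8112468 − 3775200 + 1441440 = 9612072.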